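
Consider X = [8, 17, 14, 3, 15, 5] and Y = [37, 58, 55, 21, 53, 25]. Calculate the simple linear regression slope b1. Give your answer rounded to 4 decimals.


The sample means are xbar = 10.3333 and ybar = 41.5000.
Compute S_xx = 167.3333 and S_xy = 462.0000.
Slope b1 = S_xy / S_xx = 462.0000 / 167.3333 = 2.7610.

2.7610


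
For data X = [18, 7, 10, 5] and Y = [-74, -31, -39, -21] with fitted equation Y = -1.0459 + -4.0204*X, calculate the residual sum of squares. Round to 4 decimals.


For each point, residual = actual - predicted.
Residuals: [-0.5869, -1.8113, 2.2499, 0.1479].
Sum of squared residuals = 8.7092.

8.7092


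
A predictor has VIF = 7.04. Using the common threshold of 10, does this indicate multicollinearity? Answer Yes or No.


The threshold is 10.
VIF = 7.04 is < 10.
Multicollinearity indication: No.

No


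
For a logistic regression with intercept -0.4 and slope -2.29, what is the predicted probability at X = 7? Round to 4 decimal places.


Compute z = -0.4 + (-2.29)(7) = -16.4300.
exp(-z) = 13660240.2527.
P = 1/(1 + 13660240.2527) = 0.0000.

0.0000


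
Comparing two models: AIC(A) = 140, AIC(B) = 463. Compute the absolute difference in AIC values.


Compute |140 - 463| = 323.
Model A has the smaller AIC.

323


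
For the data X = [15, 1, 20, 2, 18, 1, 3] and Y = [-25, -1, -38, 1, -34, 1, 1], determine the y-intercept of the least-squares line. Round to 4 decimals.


Compute b1 = -2.0629 from the OLS formula.
With xbar = 8.5714 and ybar = -13.5714, the intercept is:
b0 = -13.5714 - -2.0629 * 8.5714 = 4.1105.

4.1105


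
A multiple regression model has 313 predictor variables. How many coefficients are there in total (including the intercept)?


Total coefficients = number of predictors + 1 (for the intercept).
= 313 + 1 = 314.

314


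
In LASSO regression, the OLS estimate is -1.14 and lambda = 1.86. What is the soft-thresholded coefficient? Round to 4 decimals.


Check: |-1.14| = 1.14 vs lambda = 1.86.
Since |beta| <= lambda, the coefficient is set to 0.
Soft-thresholded coefficient = 0.0000.

0.0000


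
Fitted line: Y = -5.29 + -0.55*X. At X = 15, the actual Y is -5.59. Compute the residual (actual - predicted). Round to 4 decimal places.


Fitted value at X = 15 is yhat = -5.29 + -0.55*15 = -13.5400.
Residual = -5.59 - -13.5400 = 7.9500.

7.9500


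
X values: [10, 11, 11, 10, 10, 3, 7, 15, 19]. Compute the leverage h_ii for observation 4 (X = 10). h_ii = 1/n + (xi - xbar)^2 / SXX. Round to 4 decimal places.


Mean of X: xbar = 10.6667.
SXX = 162.0000.
For X = 10: h = 1/9 + (10 - 10.6667)^2/162.0000 = 0.1139.

0.1139


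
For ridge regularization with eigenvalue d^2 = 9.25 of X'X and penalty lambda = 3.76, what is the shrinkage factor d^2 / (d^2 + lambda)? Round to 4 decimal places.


Compute the denominator: 9.25 + 3.76 = 13.0100.
Shrinkage factor = 9.25 / 13.0100 = 0.7110.

0.7110


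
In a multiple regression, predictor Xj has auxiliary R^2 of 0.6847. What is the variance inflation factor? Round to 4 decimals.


Using VIF = 1/(1 - R^2_j):
1 - 0.6847 = 0.3153.
VIF = 3.1716.

3.1716


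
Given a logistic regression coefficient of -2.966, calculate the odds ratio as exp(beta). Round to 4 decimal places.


Odds ratio = exp(beta) = exp(-2.966).
= 0.0515.

0.0515


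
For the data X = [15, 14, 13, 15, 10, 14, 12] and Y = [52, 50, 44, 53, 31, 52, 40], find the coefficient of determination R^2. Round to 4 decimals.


After computing the OLS fit (b0=-13.4926, b1=4.4779):
SSres = 12.4191, SStot = 402.0000.
R^2 = 1 - 12.4191/402.0000 = 0.9691.

0.9691


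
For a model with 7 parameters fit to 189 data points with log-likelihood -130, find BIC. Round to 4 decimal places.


k * ln(n) = 7 * ln(189) = 7 * 5.241747 = 36.692229.
-2 * loglik = -2 * (-130) = 260.
BIC = 36.692229 + 260 = 296.692229, which rounds to 296.6922.

296.6922


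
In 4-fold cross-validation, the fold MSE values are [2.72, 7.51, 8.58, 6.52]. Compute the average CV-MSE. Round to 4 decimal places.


Sum of fold MSEs = 25.3300.
Average = 25.3300 / 4 = 6.3325.

6.3325


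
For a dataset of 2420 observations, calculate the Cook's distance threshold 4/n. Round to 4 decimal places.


Using the rule of thumb:
Threshold = 4 / 2420 = 0.0017.

0.0017


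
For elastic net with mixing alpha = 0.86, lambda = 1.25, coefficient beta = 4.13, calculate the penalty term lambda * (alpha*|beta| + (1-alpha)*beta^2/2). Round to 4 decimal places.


Compute:
L1 = 0.86 * 4.13 = 3.5518.
L2 = 0.14 * 4.13^2 / 2 = 1.1940.
Penalty = 1.25 * (3.5518 + 1.1940) = 5.9322.

5.9322


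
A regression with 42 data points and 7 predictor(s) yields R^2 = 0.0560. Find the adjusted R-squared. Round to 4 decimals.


Adjusted R^2 = 1 - (1 - R^2) * (n-1)/(n-p-1).
(1 - R^2) = 0.9440.
(n-1)/(n-p-1) = 41/34.
(1 - R^2) * (n-1) = 0.9440 * 41 = 38.7040.
Divide by (n-p-1): 38.7040 / 34 = 1.1384.
Adj R^2 = 1 - 1.1384 = -0.1384.

-0.1384


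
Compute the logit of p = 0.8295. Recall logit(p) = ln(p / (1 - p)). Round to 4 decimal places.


The odds are p/(1-p) = 0.8295 / 0.1705 = 4.8651.
logit(p) = ln(4.8651) = 1.5821.

1.5821


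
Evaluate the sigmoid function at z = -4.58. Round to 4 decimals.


exp(4.5800) = 97.5144.
1 + exp(-z) = 98.5144.
sigmoid = 1/98.5144 = 0.0102.

0.0102


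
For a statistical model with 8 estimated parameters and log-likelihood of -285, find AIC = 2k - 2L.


Compute:
2k = 2*8 = 16.
-2*loglik = -2*(-285) = 570.
AIC = 16 + 570 = 586.

586


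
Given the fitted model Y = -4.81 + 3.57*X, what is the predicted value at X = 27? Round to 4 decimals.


Predicted value:
Y = -4.81 + (3.57)(27) = -4.81 + 96.3900 = 91.5800.

91.5800


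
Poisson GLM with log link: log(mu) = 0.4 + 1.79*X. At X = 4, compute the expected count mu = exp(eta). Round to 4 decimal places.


Linear predictor: eta = 0.4 + (1.79)(4) = 7.5600.
Expected count: mu = exp(7.5600) = 1919.8455.

1919.8455


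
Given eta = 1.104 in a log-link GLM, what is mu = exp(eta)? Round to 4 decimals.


The inverse log link gives:
mu = exp(1.104) = 3.0162.

3.0162


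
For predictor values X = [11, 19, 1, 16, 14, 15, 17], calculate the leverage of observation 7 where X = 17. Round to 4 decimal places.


Mean of X: xbar = 13.2857.
SXX = 213.4286.
For X = 17: h = 1/7 + (17 - 13.2857)^2/213.4286 = 0.2075.

0.2075


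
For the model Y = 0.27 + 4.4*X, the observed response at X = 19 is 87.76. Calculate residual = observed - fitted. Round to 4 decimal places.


Predicted = 0.27 + 4.4 * 19 = 83.8700.
Residual = 87.76 - 83.8700 = 3.8900.

3.8900


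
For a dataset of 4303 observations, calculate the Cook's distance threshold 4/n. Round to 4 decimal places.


Cook's distance cutoff = 4/n = 4/4303.
= 0.0009.

0.0009


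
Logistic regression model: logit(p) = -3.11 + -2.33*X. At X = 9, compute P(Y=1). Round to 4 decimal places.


Linear predictor: z = -3.11 + -2.33 * 9 = -24.0800.
P = 1/(1 + exp(24.0800)) = 1/(1 + 28695323437.3219) = 0.0000.

0.0000


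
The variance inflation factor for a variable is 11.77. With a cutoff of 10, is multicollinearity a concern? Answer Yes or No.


Compare VIF = 11.77 to the threshold of 10.
11.77 >= 10, so the answer is Yes.

Yes


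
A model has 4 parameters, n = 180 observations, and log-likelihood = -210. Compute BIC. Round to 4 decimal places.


Compute k*ln(n) = 4*ln(180) = 4*5.192957 = 20.771828.
Then -2*loglik = 420.
BIC = 20.771828 + 420 = 440.771828, which rounds to 440.7718.

440.7718


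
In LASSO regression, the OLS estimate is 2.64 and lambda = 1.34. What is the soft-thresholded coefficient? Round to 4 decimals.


Check: |2.64| = 2.64 vs lambda = 1.34.
Since |beta| > lambda, coefficient = sign(beta)*(|beta| - lambda) = 1.3000.
Soft-thresholded coefficient = 1.3000.

1.3000


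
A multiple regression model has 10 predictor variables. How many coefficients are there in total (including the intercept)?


Each predictor gets one coefficient, plus one intercept.
Total parameters = 10 + 1 = 11.

11


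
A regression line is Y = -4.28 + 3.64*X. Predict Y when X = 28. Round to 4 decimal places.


Substitute X = 28 into the equation:
Y = -4.28 + 3.64 * 28 = -4.28 + 101.9200 = 97.6400.

97.6400


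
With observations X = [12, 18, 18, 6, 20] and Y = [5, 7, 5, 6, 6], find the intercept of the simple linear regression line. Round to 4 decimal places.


Compute b1 = 0.0211 from the OLS formula.
With xbar = 14.8000 and ybar = 5.8000, the intercept is:
b0 = 5.8000 - 0.0211 * 14.8000 = 5.4880.

5.4880


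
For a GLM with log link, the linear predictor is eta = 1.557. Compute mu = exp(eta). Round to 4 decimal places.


The inverse log link gives:
mu = exp(1.557) = 4.7446.

4.7446


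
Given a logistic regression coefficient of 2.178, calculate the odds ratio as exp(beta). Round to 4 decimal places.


Odds ratio = exp(beta) = exp(2.178).
= 8.8286.

8.8286


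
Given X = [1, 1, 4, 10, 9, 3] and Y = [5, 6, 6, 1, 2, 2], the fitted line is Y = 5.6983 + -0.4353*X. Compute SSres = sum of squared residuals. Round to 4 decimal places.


Compute predicted values, then residuals = yi - yhat_i.
Residuals: [-0.2630, 0.7370, 2.0429, -0.3453, 0.2194, -2.3924].
SSres = sum(residual^2) = 10.6767.

10.6767


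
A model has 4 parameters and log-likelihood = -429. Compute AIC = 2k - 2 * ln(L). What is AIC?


AIC = 2*4 - 2*(-429).
= 8 + 858 = 866.

866


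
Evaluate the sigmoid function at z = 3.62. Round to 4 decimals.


Compute exp(-3.6200) = 0.0268.
Sigmoid = 1 / (1 + 0.0268) = 1 / 1.0268 = 0.9739.

0.9739


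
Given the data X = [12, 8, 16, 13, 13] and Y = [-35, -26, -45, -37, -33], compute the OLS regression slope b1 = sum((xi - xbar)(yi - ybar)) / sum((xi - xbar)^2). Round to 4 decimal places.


Calculate xbar = 12.4000, ybar = -35.2000.
S_xx = 33.2000, S_xy = -75.6000.
Using b1 = S_xy / S_xx = -75.6000 / 33.2000, we get b1 = -2.2771.

-2.2771


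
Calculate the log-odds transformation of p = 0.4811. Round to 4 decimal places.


1 - p = 0.5189.
p/(1-p) = 0.9272.
logit = ln(0.9272) = -0.0756.

-0.0756


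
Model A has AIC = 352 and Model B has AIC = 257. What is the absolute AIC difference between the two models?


|AIC_A - AIC_B| = |352 - 257| = 95.
Model B is preferred (lower AIC).

95


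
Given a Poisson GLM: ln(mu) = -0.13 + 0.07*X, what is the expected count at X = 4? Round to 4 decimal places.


Compute eta = -0.13 + 0.07 * 4 = 0.1500.
Apply inverse link: mu = e^0.1500 = 1.1618.

1.1618


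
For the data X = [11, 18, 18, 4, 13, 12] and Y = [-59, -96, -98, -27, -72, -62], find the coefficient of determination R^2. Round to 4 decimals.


Fit the OLS line: b0 = -4.8867, b1 = -5.0616.
SSres = 24.8202.
SStot = 3492.0000.
R^2 = 1 - 24.8202/3492.0000 = 0.9929.

0.9929


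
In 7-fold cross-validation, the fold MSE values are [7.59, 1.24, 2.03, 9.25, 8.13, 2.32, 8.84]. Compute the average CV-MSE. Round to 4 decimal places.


Sum of fold MSEs = 39.4000.
Average = 39.4000 / 7 = 5.6286.

5.6286


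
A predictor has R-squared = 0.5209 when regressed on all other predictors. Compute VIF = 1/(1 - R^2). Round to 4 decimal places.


VIF = 1 / (1 - 0.5209).
= 1 / 0.4791 = 2.0872.

2.0872


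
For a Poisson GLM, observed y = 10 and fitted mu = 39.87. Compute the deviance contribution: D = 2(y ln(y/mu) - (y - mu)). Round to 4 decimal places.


Compute y*ln(y/mu) = 10*ln(10/39.87) = 10*-1.383039 = -13.830390.
y - mu = -29.87.
D = 2*(-13.830390 - (-29.87)) = 32.079220, which rounds to 32.0792.

32.0792


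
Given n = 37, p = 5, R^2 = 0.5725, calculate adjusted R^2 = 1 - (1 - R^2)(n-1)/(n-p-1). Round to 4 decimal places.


Plug in: Adj R^2 = 1 - (1 - 0.5725) * 36/31.
= 1 - 0.4275 * 36/31
= 1 - 15.3900 / 31
= 1 - 0.4965 = 0.5035.

0.5035


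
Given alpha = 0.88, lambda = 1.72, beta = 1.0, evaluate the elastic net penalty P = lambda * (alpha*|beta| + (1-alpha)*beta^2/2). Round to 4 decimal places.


alpha * |beta| = 0.88 * 1.0 = 0.8800.
(1-alpha) * beta^2/2 = 0.12 * 1.0000/2 = 0.0600.
Total = 1.72 * (0.8800 + 0.0600) = 1.6168.

1.6168


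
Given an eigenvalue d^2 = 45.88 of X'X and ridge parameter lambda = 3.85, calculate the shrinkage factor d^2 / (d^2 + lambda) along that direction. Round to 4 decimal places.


d^2 + lambda = 45.88 + 3.85 = 49.7300.
Shrinkage factor = 45.88/49.7300 = 0.9226.

0.9226


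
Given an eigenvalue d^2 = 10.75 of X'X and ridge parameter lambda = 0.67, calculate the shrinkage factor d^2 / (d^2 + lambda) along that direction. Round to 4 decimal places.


Denominator = d^2 + lambda = 10.75 + 0.67 = 11.4200.
Shrinkage = 10.75 / 11.4200 = 0.9413.

0.9413


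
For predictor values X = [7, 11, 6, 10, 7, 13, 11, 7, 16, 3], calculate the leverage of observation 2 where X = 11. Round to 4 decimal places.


Mean of X: xbar = 9.1000.
SXX = 130.9000.
For X = 11: h = 1/10 + (11 - 9.1000)^2/130.9000 = 0.1276.

0.1276


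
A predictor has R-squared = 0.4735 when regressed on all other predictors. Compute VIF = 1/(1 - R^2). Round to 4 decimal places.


Using VIF = 1/(1 - R^2_j):
1 - 0.4735 = 0.5265.
VIF = 1.8993.

1.8993


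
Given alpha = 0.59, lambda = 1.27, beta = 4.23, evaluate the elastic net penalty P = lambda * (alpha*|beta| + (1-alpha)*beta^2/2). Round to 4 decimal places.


L1 component = 0.59 * |4.23| = 2.4957.
L2 component = 0.41 * 4.23^2 / 2 = 3.6680.
Penalty = 1.27 * (2.4957 + 3.6680) = 1.27 * 6.1637 = 7.8280.

7.8280


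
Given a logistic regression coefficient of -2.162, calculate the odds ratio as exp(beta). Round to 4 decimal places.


Odds ratio = exp(beta) = exp(-2.162).
= 0.1151.

0.1151


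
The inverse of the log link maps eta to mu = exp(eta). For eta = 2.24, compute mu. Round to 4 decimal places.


Apply the inverse link:
mu = e^2.24 = 9.3933.

9.3933


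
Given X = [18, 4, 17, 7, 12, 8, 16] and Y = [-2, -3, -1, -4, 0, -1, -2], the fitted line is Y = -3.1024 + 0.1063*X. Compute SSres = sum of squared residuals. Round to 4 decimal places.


Predicted values from Y = -3.1024 + 0.1063*X.
Residuals: [-0.8110, -0.3228, 0.2953, -1.6417, 1.8268, 1.2520, -0.5984].
SSres = 8.8071.

8.8071


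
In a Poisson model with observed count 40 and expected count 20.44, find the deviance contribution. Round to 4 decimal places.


First: ln(40/20.44) = 0.671386.
Then: 40 * 0.671386 = 26.855440.
y - mu = 40 - 20.44 = 19.56.
D = 2(26.855440 - 19.56) = 14.590880, which rounds to 14.5909.

14.5909


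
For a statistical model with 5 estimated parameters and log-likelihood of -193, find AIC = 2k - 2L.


AIC = 2*5 - 2*(-193).
= 10 + 386 = 396.

396


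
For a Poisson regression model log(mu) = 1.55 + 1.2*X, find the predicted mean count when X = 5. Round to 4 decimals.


Compute eta = 1.55 + 1.2 * 5 = 7.5500.
Apply inverse link: mu = e^7.5500 = 1900.7427.

1900.7427


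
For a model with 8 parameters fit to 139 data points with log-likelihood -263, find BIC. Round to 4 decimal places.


k * ln(n) = 8 * ln(139) = 8 * 4.934474 = 39.475792.
-2 * loglik = -2 * (-263) = 526.
BIC = 39.475792 + 526 = 565.475792, which rounds to 565.4758.

565.4758


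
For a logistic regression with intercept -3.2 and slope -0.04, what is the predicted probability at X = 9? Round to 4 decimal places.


Compute z = -3.2 + (-0.04)(9) = -3.5600.
exp(-z) = 35.1632.
P = 1/(1 + 35.1632) = 0.0277.

0.0277


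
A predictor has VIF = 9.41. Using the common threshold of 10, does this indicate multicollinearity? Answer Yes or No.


The threshold is 10.
VIF = 9.41 is < 10.
Multicollinearity indication: No.

No


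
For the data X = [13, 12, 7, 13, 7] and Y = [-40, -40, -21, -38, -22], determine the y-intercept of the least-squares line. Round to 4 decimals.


First find the slope: b1 = -3.0765.
Means: xbar = 10.4000, ybar = -32.2000.
b0 = ybar - b1 * xbar = -32.2000 - -3.0765 * 10.4000 = -0.2041.

-0.2041


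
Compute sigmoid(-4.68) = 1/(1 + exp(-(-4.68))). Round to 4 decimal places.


exp(4.6800) = 107.7701.
1 + exp(-z) = 108.7701.
sigmoid = 1/108.7701 = 0.0092.

0.0092


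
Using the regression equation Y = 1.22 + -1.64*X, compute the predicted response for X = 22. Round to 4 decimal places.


Predicted value:
Y = 1.22 + (-1.64)(22) = 1.22 + -36.0800 = -34.8600.

-34.8600


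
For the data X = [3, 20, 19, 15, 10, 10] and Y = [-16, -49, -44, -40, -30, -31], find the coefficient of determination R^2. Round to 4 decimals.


The fitted line is Y = -11.4843 + -1.8324*X.
SSres = 9.5230, SStot = 704.0000.
R^2 = 1 - SSres/SStot = 0.9865.

0.9865


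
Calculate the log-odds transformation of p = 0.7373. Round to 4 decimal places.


1 - p = 0.2627.
p/(1-p) = 2.8066.
logit = ln(2.8066) = 1.0320.

1.0320


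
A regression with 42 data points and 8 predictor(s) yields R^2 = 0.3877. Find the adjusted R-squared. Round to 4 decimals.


Adjusted R^2 = 1 - (1 - R^2) * (n-1)/(n-p-1).
(1 - R^2) = 0.6123.
(n-1)/(n-p-1) = 41/33.
(1 - R^2) * (n-1) = 0.6123 * 41 = 25.1043.
Divide by (n-p-1): 25.1043 / 33 = 0.7607.
Adj R^2 = 1 - 0.7607 = 0.2393.

0.2393


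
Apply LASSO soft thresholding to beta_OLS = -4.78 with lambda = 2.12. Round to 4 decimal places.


Check: |-4.78| = 4.78 vs lambda = 2.12.
Since |beta| > lambda, coefficient = sign(beta)*(|beta| - lambda) = -2.6600.
Soft-thresholded coefficient = -2.6600.

-2.6600


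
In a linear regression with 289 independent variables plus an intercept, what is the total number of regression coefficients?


Total coefficients = number of predictors + 1 (for the intercept).
= 289 + 1 = 290.

290


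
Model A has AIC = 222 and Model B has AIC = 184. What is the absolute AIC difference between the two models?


|AIC_A - AIC_B| = |222 - 184| = 38.
Model B is preferred (lower AIC).

38


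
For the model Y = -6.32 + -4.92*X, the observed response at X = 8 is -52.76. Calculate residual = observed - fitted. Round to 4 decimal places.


Compute yhat = -6.32 + (-4.92)(8) = -45.6800.
Residual = actual - predicted = -52.76 - -45.6800 = -7.0800.

-7.0800


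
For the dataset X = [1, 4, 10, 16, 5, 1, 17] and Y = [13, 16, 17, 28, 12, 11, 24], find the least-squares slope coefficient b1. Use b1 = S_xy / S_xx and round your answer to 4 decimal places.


Calculate xbar = 7.7143, ybar = 17.2857.
S_xx = 271.4286, S_xy = 240.5714.
Using b1 = S_xy / S_xx = 240.5714 / 271.4286, we get b1 = 0.8863.

0.8863


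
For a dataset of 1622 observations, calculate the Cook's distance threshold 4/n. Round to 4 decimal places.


The threshold is 4/n.
4/1622 = 0.0025.

0.0025


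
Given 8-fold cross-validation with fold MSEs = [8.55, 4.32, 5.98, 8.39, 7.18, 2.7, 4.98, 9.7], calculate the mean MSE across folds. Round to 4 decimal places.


Total MSE across folds = 51.8000.
CV-MSE = 51.8000/8 = 6.4750.

6.4750


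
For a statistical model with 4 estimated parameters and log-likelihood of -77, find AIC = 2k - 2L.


AIC = 2k - 2*loglik = 2(4) - 2(-77).
= 8 + 154 = 162.

162


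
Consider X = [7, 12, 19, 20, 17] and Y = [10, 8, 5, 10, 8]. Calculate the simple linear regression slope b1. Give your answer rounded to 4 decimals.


The sample means are xbar = 15.0000 and ybar = 8.2000.
Compute S_xx = 118.0000 and S_xy = -18.0000.
Slope b1 = S_xy / S_xx = -18.0000 / 118.0000 = -0.1525.

-0.1525


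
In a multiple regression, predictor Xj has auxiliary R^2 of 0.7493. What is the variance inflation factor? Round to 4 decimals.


Denominator: 1 - 0.7493 = 0.2507.
VIF = 1 / 0.2507 = 3.9888.

3.9888


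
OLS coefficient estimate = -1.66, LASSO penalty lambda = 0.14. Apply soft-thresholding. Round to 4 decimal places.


Check: |-1.66| = 1.66 vs lambda = 0.14.
Since |beta| > lambda, coefficient = sign(beta)*(|beta| - lambda) = -1.5200.
Soft-thresholded coefficient = -1.5200.

-1.5200


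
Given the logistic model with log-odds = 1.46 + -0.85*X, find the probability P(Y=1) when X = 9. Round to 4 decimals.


Compute z = 1.46 + (-0.85)(9) = -6.1900.
exp(-z) = 487.8461.
P = 1/(1 + 487.8461) = 0.0020.

0.0020


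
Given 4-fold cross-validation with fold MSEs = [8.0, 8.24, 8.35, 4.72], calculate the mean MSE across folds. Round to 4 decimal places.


Sum of fold MSEs = 29.3100.
Average = 29.3100 / 4 = 7.3275.

7.3275


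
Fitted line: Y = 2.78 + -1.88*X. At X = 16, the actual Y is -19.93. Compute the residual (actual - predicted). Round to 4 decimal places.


Fitted value at X = 16 is yhat = 2.78 + -1.88*16 = -27.3000.
Residual = -19.93 - -27.3000 = 7.3700.

7.3700


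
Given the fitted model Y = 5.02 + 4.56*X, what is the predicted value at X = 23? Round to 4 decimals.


Substitute X = 23 into the equation:
Y = 5.02 + 4.56 * 23 = 5.02 + 104.8800 = 109.9000.

109.9000


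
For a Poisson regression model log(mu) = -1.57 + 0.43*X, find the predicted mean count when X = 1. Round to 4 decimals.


Linear predictor: eta = -1.57 + (0.43)(1) = -1.1400.
Expected count: mu = exp(-1.1400) = 0.3198.

0.3198


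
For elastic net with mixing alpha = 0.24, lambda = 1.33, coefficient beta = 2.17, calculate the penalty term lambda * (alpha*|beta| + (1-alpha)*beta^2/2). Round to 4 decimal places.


L1 component = 0.24 * |2.17| = 0.5208.
L2 component = 0.76 * 2.17^2 / 2 = 1.7894.
Penalty = 1.33 * (0.5208 + 1.7894) = 1.33 * 2.3102 = 3.0725.

3.0725


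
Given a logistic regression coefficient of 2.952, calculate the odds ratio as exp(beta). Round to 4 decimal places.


The odds ratio is computed as:
OR = e^(2.952) = 19.1442.

19.1442


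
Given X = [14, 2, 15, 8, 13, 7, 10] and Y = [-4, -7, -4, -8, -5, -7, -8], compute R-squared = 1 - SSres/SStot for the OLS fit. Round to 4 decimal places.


The fitted line is Y = -8.9291 + 0.2827*X.
SSres = 8.7218, SStot = 18.8571.
R^2 = 1 - SSres/SStot = 0.5375.

0.5375


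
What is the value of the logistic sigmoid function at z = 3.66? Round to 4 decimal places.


First, exp(-3.6600) = 0.0257.
Then sigma(z) = 1/(1 + 0.0257) = 0.9749.

0.9749


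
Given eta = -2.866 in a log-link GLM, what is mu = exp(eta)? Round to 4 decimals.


The inverse log link gives:
mu = exp(-2.866) = 0.0569.

0.0569


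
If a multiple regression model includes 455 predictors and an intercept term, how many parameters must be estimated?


Total coefficients = number of predictors + 1 (for the intercept).
= 455 + 1 = 456.

456


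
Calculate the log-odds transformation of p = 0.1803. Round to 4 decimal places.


1 - p = 0.8197.
p/(1-p) = 0.2200.
logit = ln(0.2200) = -1.5143.

-1.5143


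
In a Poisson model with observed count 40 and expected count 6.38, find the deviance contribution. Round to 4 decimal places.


Compute y*ln(y/mu) = 40*ln(40/6.38) = 40*1.835711 = 73.428440.
y - mu = 33.62.
D = 2*(73.428440 - (33.62)) = 79.616880, which rounds to 79.6169.

79.6169


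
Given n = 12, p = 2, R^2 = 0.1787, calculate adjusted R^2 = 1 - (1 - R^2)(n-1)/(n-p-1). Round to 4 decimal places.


Using the formula:
(1 - 0.1787) = 0.8213.
Multiply by 11/9: 0.8213 * 11 = 9.0343, then 9.0343 / 9 = 1.0038.
Adj R^2 = 1 - 1.0038 = -0.0038.

-0.0038


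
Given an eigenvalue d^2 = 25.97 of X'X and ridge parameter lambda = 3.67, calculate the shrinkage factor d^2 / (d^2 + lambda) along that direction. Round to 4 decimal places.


Denominator = d^2 + lambda = 25.97 + 3.67 = 29.6400.
Shrinkage = 25.97 / 29.6400 = 0.8762.

0.8762


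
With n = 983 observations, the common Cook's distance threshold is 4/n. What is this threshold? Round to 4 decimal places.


Using the rule of thumb:
Threshold = 4 / 983 = 0.0041.

0.0041


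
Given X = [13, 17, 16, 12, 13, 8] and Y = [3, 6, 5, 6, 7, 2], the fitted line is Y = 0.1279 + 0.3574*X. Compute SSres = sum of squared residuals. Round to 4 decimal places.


Compute predicted values, then residuals = yi - yhat_i.
Residuals: [-1.7741, -0.2037, -0.8463, 1.5833, 2.2259, -0.9871].
SSres = sum(residual^2) = 12.3410.

12.3410


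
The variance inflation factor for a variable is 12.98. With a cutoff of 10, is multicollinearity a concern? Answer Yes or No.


The threshold is 10.
VIF = 12.98 is >= 10.
Multicollinearity indication: Yes.

Yes


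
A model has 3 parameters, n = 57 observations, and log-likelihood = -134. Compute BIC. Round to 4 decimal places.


ln(57) = 4.043051.
k * ln(n) = 3 * 4.043051 = 12.129153.
-2L = 268.
BIC = 12.129153 + 268 = 280.129153, which rounds to 280.1292.

280.1292


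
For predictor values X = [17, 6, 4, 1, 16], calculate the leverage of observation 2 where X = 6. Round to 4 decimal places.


n = 5, xbar = 8.8000.
SXX = sum((xi - xbar)^2) = 210.8000.
h = 1/5 + (6 - 8.8000)^2 / 210.8000 = 0.2372.

0.2372


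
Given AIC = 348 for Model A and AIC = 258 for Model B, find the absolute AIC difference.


|AIC_A - AIC_B| = |348 - 258| = 90.
Model B is preferred (lower AIC).

90


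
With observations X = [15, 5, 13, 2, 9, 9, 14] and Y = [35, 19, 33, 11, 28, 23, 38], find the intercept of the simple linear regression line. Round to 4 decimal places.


Compute b1 = 1.9479 from the OLS formula.
With xbar = 9.5714 and ybar = 26.7143, the intercept is:
b0 = 26.7143 - 1.9479 * 9.5714 = 8.0706.

8.0706


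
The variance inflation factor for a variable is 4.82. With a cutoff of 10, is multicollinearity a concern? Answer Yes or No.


Check: VIF = 4.82 vs threshold = 10.
Since 4.82 < 10, the answer is No.

No


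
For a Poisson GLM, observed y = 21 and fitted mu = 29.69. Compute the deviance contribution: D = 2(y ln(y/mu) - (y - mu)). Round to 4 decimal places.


First: ln(21/29.69) = -0.346288.
Then: 21 * -0.346288 = -7.272048.
y - mu = 21 - 29.69 = -8.69.
D = 2(-7.272048 - -8.69) = 2.835904, which rounds to 2.8359.

2.8359


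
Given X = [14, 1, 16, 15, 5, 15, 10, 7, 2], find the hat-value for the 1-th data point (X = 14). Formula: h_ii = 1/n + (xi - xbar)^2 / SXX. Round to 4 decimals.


Compute xbar = 9.4444 with n = 9 observations.
SXX = 278.2222.
Leverage = 1/9 + (14 - 9.4444)^2/278.2222 = 0.1857.

0.1857


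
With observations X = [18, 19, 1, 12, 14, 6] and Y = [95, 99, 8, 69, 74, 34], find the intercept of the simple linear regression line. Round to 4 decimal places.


Compute b1 = 5.0761 from the OLS formula.
With xbar = 11.6667 and ybar = 63.1667, the intercept is:
b0 = 63.1667 - 5.0761 * 11.6667 = 3.9457.

3.9457


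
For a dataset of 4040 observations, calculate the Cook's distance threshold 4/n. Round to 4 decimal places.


The threshold is 4/n.
4/4040 = 0.0010.

0.0010


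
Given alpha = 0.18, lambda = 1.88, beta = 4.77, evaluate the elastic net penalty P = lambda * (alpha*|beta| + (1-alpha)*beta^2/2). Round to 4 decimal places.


L1 component = 0.18 * |4.77| = 0.8586.
L2 component = 0.82 * 4.77^2 / 2 = 9.3287.
Penalty = 1.88 * (0.8586 + 9.3287) = 1.88 * 10.1873 = 19.1521.

19.1521


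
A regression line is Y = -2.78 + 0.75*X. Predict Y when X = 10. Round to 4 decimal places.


Substitute X = 10 into the equation:
Y = -2.78 + 0.75 * 10 = -2.78 + 7.5000 = 4.7200.

4.7200


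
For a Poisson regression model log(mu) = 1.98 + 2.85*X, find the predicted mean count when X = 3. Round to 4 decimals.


Compute eta = 1.98 + 2.85 * 3 = 10.5300.
Apply inverse link: mu = e^10.5300 = 37421.4744.

37421.4744


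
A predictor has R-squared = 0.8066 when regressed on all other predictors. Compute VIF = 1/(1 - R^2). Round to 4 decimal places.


VIF = 1 / (1 - 0.8066).
= 1 / 0.1934 = 5.1706.

5.1706


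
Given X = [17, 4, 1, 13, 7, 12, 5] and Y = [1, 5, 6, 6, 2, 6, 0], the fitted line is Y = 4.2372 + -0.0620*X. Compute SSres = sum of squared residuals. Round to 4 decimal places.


For each point, residual = actual - predicted.
Residuals: [-2.1832, 1.0108, 1.8248, 2.5688, -1.8032, 2.5068, -3.9272].
Sum of squared residuals = 40.6752.

40.6752


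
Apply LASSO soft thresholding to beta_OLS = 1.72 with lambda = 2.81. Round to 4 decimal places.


Absolute value: |1.72| = 1.72.
Compare to lambda = 2.81.
Since |beta| <= lambda, the coefficient is set to 0.

0.0000


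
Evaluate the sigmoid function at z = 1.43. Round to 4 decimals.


First, exp(-1.4300) = 0.2393.
Then sigma(z) = 1/(1 + 0.2393) = 0.8069.

0.8069


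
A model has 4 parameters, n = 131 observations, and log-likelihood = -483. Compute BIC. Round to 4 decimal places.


ln(131) = 4.875197.
k * ln(n) = 4 * 4.875197 = 19.500788.
-2L = 966.
BIC = 19.500788 + 966 = 985.500788, which rounds to 985.5008.

985.5008


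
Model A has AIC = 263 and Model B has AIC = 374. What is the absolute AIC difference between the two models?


Absolute difference = |263 - 374| = 111.
The model with lower AIC (A) is preferred.

111


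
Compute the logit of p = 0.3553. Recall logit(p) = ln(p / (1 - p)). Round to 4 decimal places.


The odds are p/(1-p) = 0.3553 / 0.6447 = 0.5511.
logit(p) = ln(0.5511) = -0.5958.

-0.5958


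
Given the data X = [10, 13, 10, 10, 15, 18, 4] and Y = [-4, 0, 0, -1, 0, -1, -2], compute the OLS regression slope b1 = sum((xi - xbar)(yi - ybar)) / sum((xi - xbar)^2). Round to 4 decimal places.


First compute the means: xbar = 11.4286, ybar = -1.1429.
Then S_xx = sum((xi - xbar)^2) = 119.7143.
S_xy = sum((xi - xbar)(yi - ybar)) = 15.4286.
b1 = S_xy / S_xx = 15.4286 / 119.7143 = 0.1289.

0.1289


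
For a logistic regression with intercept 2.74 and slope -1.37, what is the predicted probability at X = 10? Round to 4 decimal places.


Linear predictor: z = 2.74 + -1.37 * 10 = -10.9600.
P = 1/(1 + exp(10.9600)) = 1/(1 + 57526.4430) = 0.0000.

0.0000


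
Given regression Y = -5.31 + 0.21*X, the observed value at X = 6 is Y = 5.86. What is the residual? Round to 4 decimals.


Fitted value at X = 6 is yhat = -5.31 + 0.21*6 = -4.0500.
Residual = 5.86 - -4.0500 = 9.9100.

9.9100


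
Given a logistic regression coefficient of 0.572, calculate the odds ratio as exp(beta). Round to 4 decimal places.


Odds ratio = exp(beta) = exp(0.572).
= 1.7718.

1.7718


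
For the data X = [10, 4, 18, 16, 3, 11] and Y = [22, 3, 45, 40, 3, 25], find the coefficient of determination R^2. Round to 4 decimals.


Fit the OLS line: b0 = -7.1079, b1 = 2.9137.
SSres = 4.6187.
SStot = 1578.0000.
R^2 = 1 - 4.6187/1578.0000 = 0.9971.

0.9971


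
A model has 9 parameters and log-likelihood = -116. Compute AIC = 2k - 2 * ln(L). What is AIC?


AIC = 2*9 - 2*(-116).
= 18 + 232 = 250.

250


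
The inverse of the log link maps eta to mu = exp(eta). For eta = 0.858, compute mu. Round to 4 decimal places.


Apply the inverse link:
mu = e^0.858 = 2.3584.

2.3584


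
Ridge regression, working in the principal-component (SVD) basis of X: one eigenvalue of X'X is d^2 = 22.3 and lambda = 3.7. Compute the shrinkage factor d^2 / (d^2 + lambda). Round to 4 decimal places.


Compute the denominator: 22.3 + 3.7 = 26.0000.
Shrinkage factor = 22.3 / 26.0000 = 0.8577.

0.8577


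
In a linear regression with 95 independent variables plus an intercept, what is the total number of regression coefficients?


Including the intercept, the model has 95 predictor coefficients + 1 intercept.
Total = 96.

96


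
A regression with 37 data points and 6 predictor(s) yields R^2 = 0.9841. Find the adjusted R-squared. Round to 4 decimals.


Adjusted R^2 = 1 - (1 - R^2) * (n-1)/(n-p-1).
(1 - R^2) = 0.0159.
(n-1)/(n-p-1) = 36/30.
(1 - R^2) * (n-1) = 0.0159 * 36 = 0.5724.
Divide by (n-p-1): 0.5724 / 30 = 0.0191.
Adj R^2 = 1 - 0.0191 = 0.9809.

0.9809


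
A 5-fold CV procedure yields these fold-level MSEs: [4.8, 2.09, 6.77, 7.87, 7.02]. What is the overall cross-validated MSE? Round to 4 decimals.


Total MSE across folds = 28.5500.
CV-MSE = 28.5500/5 = 5.7100.

5.7100


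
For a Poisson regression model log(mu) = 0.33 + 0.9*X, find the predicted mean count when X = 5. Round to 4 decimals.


eta = 0.33 + 0.9 * 5 = 4.8300.
mu = exp(4.8300) = 125.2110.

125.2110


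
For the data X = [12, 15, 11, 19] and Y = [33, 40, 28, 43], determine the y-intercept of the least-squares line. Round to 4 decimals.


First find the slope: b1 = 1.7806.
Means: xbar = 14.2500, ybar = 36.0000.
b0 = ybar - b1 * xbar = 36.0000 - 1.7806 * 14.2500 = 10.6258.

10.6258


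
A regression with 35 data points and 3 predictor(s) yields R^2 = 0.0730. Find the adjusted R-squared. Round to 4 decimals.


Plug in: Adj R^2 = 1 - (1 - 0.0730) * 34/31.
= 1 - 0.9270 * 34/31
= 1 - 31.5180 / 31
= 1 - 1.0167 = -0.0167.

-0.0167


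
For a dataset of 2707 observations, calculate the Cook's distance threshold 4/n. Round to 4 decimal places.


The threshold is 4/n.
4/2707 = 0.0015.

0.0015


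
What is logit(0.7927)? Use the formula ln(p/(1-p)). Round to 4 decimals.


The odds are p/(1-p) = 0.7927 / 0.2073 = 3.8239.
logit(p) = ln(3.8239) = 1.3413.

1.3413


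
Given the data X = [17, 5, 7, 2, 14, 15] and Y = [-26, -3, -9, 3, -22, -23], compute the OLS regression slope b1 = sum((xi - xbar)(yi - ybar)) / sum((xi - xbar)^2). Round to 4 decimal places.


The sample means are xbar = 10.0000 and ybar = -13.3333.
Compute S_xx = 188.0000 and S_xy = -367.0000.
Slope b1 = S_xy / S_xx = -367.0000 / 188.0000 = -1.9521.

-1.9521


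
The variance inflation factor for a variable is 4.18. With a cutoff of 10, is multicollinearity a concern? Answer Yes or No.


Check: VIF = 4.18 vs threshold = 10.
Since 4.18 < 10, the answer is No.

No


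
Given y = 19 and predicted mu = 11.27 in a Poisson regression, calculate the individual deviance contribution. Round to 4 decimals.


First: ln(19/11.27) = 0.522295.
Then: 19 * 0.522295 = 9.923605.
y - mu = 19 - 11.27 = 7.73.
D = 2(9.923605 - 7.73) = 4.387210, which rounds to 4.3872.

4.3872


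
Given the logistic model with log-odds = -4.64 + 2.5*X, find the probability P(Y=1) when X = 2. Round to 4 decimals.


Compute z = -4.64 + (2.5)(2) = 0.3600.
exp(-z) = 0.6977.
P = 1/(1 + 0.6977) = 0.5890.

0.5890


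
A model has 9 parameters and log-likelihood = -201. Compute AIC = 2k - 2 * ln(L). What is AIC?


AIC = 2k - 2*loglik = 2(9) - 2(-201).
= 18 + 402 = 420.

420


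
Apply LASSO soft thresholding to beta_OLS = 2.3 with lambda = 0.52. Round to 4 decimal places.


Absolute value: |2.3| = 2.3.
Compare to lambda = 0.52.
Since |beta| > lambda, coefficient = sign(beta)*(|beta| - lambda) = 1.7800.

1.7800


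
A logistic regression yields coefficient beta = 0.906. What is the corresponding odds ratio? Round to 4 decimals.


The odds ratio is computed as:
OR = e^(0.906) = 2.4744.

2.4744


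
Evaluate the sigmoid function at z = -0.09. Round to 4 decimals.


Compute exp(0.0900) = 1.0942.
Sigmoid = 1 / (1 + 1.0942) = 1 / 2.0942 = 0.4775.

0.4775


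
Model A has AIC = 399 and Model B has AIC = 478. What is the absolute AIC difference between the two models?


Absolute difference = |399 - 478| = 79.
The model with lower AIC (A) is preferred.

79


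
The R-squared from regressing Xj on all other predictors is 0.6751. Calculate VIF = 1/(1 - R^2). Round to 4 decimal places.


Using VIF = 1/(1 - R^2_j):
1 - 0.6751 = 0.3249.
VIF = 3.0779.

3.0779


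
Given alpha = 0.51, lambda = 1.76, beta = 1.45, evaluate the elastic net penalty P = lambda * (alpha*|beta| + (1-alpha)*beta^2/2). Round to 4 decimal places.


alpha * |beta| = 0.51 * 1.45 = 0.7395.
(1-alpha) * beta^2/2 = 0.49 * 2.1025/2 = 0.5151.
Total = 1.76 * (0.7395 + 0.5151) = 2.2081.

2.2081


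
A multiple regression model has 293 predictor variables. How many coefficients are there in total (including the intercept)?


Including the intercept, the model has 293 predictor coefficients + 1 intercept.
Total = 294.

294


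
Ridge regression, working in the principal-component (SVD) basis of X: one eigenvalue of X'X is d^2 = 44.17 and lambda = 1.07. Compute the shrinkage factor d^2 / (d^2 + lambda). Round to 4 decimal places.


Denominator = d^2 + lambda = 44.17 + 1.07 = 45.2400.
Shrinkage = 44.17 / 45.2400 = 0.9763.

0.9763


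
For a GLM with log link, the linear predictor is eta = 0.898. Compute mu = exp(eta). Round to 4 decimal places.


Apply the inverse link:
mu = e^0.898 = 2.4547.

2.4547


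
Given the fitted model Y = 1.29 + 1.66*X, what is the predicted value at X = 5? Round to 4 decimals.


Predicted value:
Y = 1.29 + (1.66)(5) = 1.29 + 8.3000 = 9.5900.

9.5900


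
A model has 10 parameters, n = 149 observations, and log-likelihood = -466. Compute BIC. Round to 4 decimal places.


k * ln(n) = 10 * ln(149) = 10 * 5.003946 = 50.039460.
-2 * loglik = -2 * (-466) = 932.
BIC = 50.039460 + 932 = 982.039460, which rounds to 982.0395.

982.0395


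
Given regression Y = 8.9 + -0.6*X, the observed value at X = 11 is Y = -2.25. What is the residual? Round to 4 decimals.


Compute yhat = 8.9 + (-0.6)(11) = 2.3000.
Residual = actual - predicted = -2.25 - 2.3000 = -4.5500.

-4.5500


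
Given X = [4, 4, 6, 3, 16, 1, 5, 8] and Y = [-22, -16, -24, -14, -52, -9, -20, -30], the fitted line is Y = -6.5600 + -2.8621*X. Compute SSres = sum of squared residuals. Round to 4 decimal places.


For each point, residual = actual - predicted.
Residuals: [-3.9916, 2.0084, -0.2674, 1.1463, 0.3536, 0.4221, 0.8705, -0.5432].
Sum of squared residuals = 22.7081.

22.7081


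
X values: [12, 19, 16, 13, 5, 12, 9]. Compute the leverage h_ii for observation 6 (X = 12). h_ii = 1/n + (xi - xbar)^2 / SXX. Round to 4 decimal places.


Compute xbar = 12.2857 with n = 7 observations.
SXX = 123.4286.
Leverage = 1/7 + (12 - 12.2857)^2/123.4286 = 0.1435.

0.1435


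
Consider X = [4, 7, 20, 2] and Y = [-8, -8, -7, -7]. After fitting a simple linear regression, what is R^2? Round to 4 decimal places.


Fit the OLS line: b0 = -7.7306, b1 = 0.0280.
SSres = 0.8463.
SStot = 1.0000.
R^2 = 1 - 0.8463/1.0000 = 0.1537.

0.1537


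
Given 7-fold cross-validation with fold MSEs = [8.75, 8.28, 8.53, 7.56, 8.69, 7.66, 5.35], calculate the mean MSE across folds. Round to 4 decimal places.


Sum of fold MSEs = 54.8200.
Average = 54.8200 / 7 = 7.8314.

7.8314


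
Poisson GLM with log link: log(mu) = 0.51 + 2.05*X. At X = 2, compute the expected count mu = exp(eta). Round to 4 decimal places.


Compute eta = 0.51 + 2.05 * 2 = 4.6100.
Apply inverse link: mu = e^4.6100 = 100.4841.

100.4841


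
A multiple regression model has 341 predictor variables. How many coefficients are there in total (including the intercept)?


Total coefficients = number of predictors + 1 (for the intercept).
= 341 + 1 = 342.

342


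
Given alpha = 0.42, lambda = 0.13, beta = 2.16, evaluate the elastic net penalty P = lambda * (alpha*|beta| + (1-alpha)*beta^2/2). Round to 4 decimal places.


Compute:
L1 = 0.42 * 2.16 = 0.9072.
L2 = 0.58 * 2.16^2 / 2 = 1.3530.
Penalty = 0.13 * (0.9072 + 1.3530) = 0.2938.

0.2938


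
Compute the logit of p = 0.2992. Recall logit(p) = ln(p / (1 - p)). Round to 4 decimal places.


1 - p = 0.7008.
p/(1-p) = 0.4269.
logit = ln(0.4269) = -0.8511.

-0.8511


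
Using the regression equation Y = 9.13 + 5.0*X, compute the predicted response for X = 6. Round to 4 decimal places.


Substitute X = 6 into the equation:
Y = 9.13 + 5.0 * 6 = 9.13 + 30.0000 = 39.1300.

39.1300


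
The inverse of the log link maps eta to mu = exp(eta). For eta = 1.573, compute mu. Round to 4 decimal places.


mu = exp(eta) = exp(1.573).
= 4.8211.

4.8211


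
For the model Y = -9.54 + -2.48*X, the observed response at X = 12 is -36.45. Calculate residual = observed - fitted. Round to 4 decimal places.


Predicted = -9.54 + -2.48 * 12 = -39.3000.
Residual = -36.45 - -39.3000 = 2.8500.

2.8500


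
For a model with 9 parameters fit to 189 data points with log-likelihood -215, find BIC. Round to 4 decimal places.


k * ln(n) = 9 * ln(189) = 9 * 5.241747 = 47.175723.
-2 * loglik = -2 * (-215) = 430.
BIC = 47.175723 + 430 = 477.175723, which rounds to 477.1757.

477.1757
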